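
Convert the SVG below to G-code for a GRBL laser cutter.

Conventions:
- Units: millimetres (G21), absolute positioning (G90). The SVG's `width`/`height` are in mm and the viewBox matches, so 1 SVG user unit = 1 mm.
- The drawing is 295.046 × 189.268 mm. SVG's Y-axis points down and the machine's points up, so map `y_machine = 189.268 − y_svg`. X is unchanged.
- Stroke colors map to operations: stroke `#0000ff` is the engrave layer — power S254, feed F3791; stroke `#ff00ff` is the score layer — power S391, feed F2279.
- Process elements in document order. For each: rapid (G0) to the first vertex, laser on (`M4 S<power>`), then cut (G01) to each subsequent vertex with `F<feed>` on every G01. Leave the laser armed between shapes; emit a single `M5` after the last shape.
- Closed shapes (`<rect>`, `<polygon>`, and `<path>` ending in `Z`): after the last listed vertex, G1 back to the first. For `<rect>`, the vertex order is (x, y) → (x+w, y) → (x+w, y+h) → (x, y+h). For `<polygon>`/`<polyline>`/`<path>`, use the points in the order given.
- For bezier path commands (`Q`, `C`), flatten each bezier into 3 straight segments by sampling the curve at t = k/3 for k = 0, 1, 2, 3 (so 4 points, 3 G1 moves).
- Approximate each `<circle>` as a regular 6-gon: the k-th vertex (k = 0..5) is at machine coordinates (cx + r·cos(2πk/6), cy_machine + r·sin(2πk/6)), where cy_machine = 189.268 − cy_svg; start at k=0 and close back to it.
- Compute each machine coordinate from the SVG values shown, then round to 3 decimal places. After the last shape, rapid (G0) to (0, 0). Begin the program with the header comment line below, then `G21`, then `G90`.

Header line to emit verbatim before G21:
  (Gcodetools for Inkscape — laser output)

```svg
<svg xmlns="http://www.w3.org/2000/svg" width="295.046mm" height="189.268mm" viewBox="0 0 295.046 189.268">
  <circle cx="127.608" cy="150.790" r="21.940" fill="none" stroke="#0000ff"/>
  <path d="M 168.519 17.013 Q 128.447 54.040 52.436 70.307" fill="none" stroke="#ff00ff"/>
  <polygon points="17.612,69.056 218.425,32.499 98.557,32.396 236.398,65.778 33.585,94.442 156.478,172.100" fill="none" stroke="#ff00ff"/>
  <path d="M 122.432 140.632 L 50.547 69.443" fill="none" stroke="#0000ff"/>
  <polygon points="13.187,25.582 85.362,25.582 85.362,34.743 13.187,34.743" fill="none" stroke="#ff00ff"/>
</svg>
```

Since the viewBox matches the mm dimensions, user units are millimetres directly. The only transform is the Y-flip y_m = 189.268 − y_svg.

Shape 1 is a circle drawn with `<circle>`. Its stroke #0000ff means engrave at S254, F3791. After flipping Y the toolpath is (149.548,38.478) → (138.578,57.479) → (116.638,57.479) → (105.668,38.478) → (116.638,19.477) → (138.578,19.477) → (149.548,38.478), returning to the start.

Shape 2 is a quadratic bezier drawn with `<path>`. Its stroke #ff00ff means score at S391, F2279. After flipping Y the toolpath is (168.519,172.255) → (137.811,149.877) → (99.117,132.112) → (52.436,118.961).

Shape 3 is a closed polygon drawn with `<polygon>`. Its stroke #ff00ff means score at S391, F2279. After flipping Y the toolpath is (17.612,120.212) → (218.425,156.769) → (98.557,156.872) → (236.398,123.490) → (33.585,94.826) → (156.478,17.168) → (17.612,120.212), returning to the start.

Shape 4 is a line segment drawn with `<path>`. Its stroke #0000ff means engrave at S254, F3791. After flipping Y the toolpath is (122.432,48.636) → (50.547,119.825).

Shape 5 is a rectangle drawn with `<polygon>`. Its stroke #ff00ff means score at S391, F2279. After flipping Y the toolpath is (13.187,163.686) → (85.362,163.686) → (85.362,154.525) → (13.187,154.525) → (13.187,163.686), returning to the start.

(Gcodetools for Inkscape — laser output)
G21
G90
G0 X149.548 Y38.478
M4 S254
G01 X138.578 Y57.479 F3791
G01 X116.638 Y57.479 F3791
G01 X105.668 Y38.478 F3791
G01 X116.638 Y19.477 F3791
G01 X138.578 Y19.477 F3791
G01 X149.548 Y38.478 F3791
G0 X168.519 Y172.255
M4 S391
G01 X137.811 Y149.877 F2279
G01 X99.117 Y132.112 F2279
G01 X52.436 Y118.961 F2279
G0 X17.612 Y120.212
M4 S391
G01 X218.425 Y156.769 F2279
G01 X98.557 Y156.872 F2279
G01 X236.398 Y123.490 F2279
G01 X33.585 Y94.826 F2279
G01 X156.478 Y17.168 F2279
G01 X17.612 Y120.212 F2279
G0 X122.432 Y48.636
M4 S254
G01 X50.547 Y119.825 F3791
G0 X13.187 Y163.686
M4 S391
G01 X85.362 Y163.686 F2279
G01 X85.362 Y154.525 F2279
G01 X13.187 Y154.525 F2279
G01 X13.187 Y163.686 F2279
M5
G0 X0.000 Y0.000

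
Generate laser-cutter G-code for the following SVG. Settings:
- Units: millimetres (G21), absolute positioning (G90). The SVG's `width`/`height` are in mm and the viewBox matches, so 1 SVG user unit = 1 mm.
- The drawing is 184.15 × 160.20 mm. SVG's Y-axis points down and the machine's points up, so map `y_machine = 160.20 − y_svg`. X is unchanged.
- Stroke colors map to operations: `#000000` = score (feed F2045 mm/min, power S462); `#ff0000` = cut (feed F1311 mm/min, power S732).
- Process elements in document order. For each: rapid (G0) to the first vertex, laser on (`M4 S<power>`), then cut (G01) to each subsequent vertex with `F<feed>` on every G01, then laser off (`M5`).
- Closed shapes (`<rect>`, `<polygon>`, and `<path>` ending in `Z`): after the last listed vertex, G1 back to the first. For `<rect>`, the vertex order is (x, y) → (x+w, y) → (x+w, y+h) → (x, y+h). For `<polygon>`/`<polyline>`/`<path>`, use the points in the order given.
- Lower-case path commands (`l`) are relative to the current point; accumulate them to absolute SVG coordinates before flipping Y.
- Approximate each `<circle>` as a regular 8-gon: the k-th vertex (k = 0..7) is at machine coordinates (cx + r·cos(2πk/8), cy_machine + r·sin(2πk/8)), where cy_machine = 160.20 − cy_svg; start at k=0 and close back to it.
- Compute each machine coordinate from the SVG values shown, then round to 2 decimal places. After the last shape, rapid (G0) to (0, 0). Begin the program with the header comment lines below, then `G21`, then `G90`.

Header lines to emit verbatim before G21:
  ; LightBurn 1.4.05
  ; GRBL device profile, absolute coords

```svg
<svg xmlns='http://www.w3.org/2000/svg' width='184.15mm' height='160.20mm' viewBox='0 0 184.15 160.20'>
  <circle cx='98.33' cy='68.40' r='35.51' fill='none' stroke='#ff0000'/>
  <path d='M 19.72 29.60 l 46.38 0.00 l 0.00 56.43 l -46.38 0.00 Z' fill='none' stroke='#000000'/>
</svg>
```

; LightBurn 1.4.05
; GRBL device profile, absolute coords
G21
G90
G0 X133.84 Y91.80
M4 S732
G01 X123.44 Y116.91 F1311
G01 X98.33 Y127.31 F1311
G01 X73.22 Y116.91 F1311
G01 X62.82 Y91.80 F1311
G01 X73.22 Y66.69 F1311
G01 X98.33 Y56.29 F1311
G01 X123.44 Y66.69 F1311
G01 X133.84 Y91.80 F1311
M5
G0 X19.72 Y130.60
M4 S462
G01 X66.10 Y130.60 F2045
G01 X66.10 Y74.17 F2045
G01 X19.72 Y74.17 F2045
G01 X19.72 Y130.60 F2045
M5
G0 X0.00 Y0.00

Since the viewBox matches the mm dimensions, user units are millimetres directly. The only transform is the Y-flip y_m = 160.20 − y_svg.

Shape 1 is a circle drawn with `<circle>`. Its stroke #ff0000 means cut at S732, F1311. After flipping Y the toolpath is (133.84,91.80) → (123.44,116.91) → (98.33,127.31) → (73.22,116.91) → (62.82,91.80) → (73.22,66.69) → (98.33,56.29) → (123.44,66.69) → (133.84,91.80), returning to the start.

Shape 2 is a rectangle drawn with `<path>`. Its stroke #000000 means score at S462, F2045. After flipping Y the toolpath is (19.72,130.60) → (66.10,130.60) → (66.10,74.17) → (19.72,74.17) → (19.72,130.60), returning to the start.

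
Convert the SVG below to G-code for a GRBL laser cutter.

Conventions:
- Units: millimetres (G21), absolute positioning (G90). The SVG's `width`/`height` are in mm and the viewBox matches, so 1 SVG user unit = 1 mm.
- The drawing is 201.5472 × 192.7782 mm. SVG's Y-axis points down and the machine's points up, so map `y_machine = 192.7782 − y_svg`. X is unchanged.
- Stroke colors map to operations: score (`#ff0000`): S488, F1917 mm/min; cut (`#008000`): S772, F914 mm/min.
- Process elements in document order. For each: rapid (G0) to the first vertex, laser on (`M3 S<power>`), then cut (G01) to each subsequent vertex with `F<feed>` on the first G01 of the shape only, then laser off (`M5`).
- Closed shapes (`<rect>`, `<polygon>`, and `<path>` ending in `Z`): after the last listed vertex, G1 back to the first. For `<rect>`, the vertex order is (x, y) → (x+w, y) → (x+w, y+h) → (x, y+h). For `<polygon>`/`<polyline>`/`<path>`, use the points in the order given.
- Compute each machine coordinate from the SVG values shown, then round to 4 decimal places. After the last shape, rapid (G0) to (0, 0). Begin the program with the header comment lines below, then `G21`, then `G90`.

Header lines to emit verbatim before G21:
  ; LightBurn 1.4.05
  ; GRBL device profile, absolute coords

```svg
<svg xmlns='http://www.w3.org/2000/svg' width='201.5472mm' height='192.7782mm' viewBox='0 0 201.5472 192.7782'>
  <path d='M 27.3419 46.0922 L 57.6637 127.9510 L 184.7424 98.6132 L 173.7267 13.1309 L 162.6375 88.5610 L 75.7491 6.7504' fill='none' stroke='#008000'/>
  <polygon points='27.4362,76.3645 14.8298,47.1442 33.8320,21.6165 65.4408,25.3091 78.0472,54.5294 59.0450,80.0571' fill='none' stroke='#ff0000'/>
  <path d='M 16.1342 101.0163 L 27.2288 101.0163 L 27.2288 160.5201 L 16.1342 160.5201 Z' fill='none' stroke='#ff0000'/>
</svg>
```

1 u = 1 mm; y_m = 192.7782 − y.

[1] `<path>` open polyline, #008000→cut S772 F914: (27.3419,146.6860) → (57.6637,64.8272) → (184.7424,94.1650) → (173.7267,179.6473) → (162.6375,104.2172) → (75.7491,186.0278)

[2] `<polygon>` regular polygon, #ff0000→score S488 F1917: (27.4362,116.4137) → (14.8298,145.6340) → (33.8320,171.1617) → (65.4408,167.4691) → (78.0472,138.2488) → (59.0450,112.7211) → (27.4362,116.4137) (closed)

[3] `<path>` rectangle, #ff0000→score S488 F1917: (16.1342,91.7619) → (27.2288,91.7619) → (27.2288,32.2581) → (16.1342,32.2581) → (16.1342,91.7619) (closed)

; LightBurn 1.4.05
; GRBL device profile, absolute coords
G21
G90
G0 X27.3419 Y146.6860
M3 S772
G01 X57.6637 Y64.8272 F914
G01 X184.7424 Y94.1650
G01 X173.7267 Y179.6473
G01 X162.6375 Y104.2172
G01 X75.7491 Y186.0278
M5
G0 X27.4362 Y116.4137
M3 S488
G01 X14.8298 Y145.6340 F1917
G01 X33.8320 Y171.1617
G01 X65.4408 Y167.4691
G01 X78.0472 Y138.2488
G01 X59.0450 Y112.7211
G01 X27.4362 Y116.4137
M5
G0 X16.1342 Y91.7619
M3 S488
G01 X27.2288 Y91.7619 F1917
G01 X27.2288 Y32.2581
G01 X16.1342 Y32.2581
G01 X16.1342 Y91.7619
M5
G0 X0.0000 Y0.0000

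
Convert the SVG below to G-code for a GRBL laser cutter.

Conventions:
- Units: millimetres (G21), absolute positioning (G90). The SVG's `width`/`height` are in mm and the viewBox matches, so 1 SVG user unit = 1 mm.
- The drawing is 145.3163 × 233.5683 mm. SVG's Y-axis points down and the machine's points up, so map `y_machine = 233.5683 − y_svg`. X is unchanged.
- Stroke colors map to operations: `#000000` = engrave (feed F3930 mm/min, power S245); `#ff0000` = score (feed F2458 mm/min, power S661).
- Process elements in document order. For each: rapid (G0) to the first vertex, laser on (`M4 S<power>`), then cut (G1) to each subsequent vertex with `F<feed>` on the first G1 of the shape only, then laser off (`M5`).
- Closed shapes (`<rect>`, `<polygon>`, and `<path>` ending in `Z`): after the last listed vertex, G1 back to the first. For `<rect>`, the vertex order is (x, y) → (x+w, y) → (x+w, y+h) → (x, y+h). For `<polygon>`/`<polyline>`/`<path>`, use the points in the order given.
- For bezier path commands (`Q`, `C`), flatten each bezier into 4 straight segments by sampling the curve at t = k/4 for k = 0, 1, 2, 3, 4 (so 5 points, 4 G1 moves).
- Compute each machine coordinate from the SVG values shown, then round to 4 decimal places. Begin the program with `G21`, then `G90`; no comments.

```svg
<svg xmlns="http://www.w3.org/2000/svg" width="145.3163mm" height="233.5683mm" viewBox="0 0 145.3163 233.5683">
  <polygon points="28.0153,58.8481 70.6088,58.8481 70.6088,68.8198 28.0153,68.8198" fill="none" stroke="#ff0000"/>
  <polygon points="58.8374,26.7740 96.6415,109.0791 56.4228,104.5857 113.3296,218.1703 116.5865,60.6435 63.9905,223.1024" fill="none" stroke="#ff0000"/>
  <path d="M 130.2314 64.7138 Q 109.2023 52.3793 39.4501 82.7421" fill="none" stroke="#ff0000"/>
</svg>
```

1 u = 1 mm; y_m = 233.5683 − y.

[1] `<polygon>` rectangle, #ff0000→score S661 F2458: (28.0153,174.7202) → (70.6088,174.7202) → (70.6088,164.7485) → (28.0153,164.7485) → (28.0153,174.7202) (closed)

[2] `<polygon>` closed polygon, #ff0000→score S661 F2458: (58.8374,206.7943) → (96.6415,124.4892) → (56.4228,128.9826) → (113.3296,15.3980) → (116.5865,172.9248) → (63.9905,10.4659) → (58.8374,206.7943) (closed)

[3] `<path>` quadratic bezier, #ff0000→score S661 F2458: (130.2314,168.8545) → (116.6717,172.3532) → (97.0215,170.5147) → (71.2810,163.3390) → (39.4501,150.8262)

G21
G90
G0 X28.0153 Y174.7202
M4 S661
G1 X70.6088 Y174.7202 F2458
G1 X70.6088 Y164.7485
G1 X28.0153 Y164.7485
G1 X28.0153 Y174.7202
M5
G0 X58.8374 Y206.7943
M4 S661
G1 X96.6415 Y124.4892 F2458
G1 X56.4228 Y128.9826
G1 X113.3296 Y15.3980
G1 X116.5865 Y172.9248
G1 X63.9905 Y10.4659
G1 X58.8374 Y206.7943
M5
G0 X130.2314 Y168.8545
M4 S661
G1 X116.6717 Y172.3532 F2458
G1 X97.0215 Y170.5147
G1 X71.2810 Y163.3390
G1 X39.4501 Y150.8262
M5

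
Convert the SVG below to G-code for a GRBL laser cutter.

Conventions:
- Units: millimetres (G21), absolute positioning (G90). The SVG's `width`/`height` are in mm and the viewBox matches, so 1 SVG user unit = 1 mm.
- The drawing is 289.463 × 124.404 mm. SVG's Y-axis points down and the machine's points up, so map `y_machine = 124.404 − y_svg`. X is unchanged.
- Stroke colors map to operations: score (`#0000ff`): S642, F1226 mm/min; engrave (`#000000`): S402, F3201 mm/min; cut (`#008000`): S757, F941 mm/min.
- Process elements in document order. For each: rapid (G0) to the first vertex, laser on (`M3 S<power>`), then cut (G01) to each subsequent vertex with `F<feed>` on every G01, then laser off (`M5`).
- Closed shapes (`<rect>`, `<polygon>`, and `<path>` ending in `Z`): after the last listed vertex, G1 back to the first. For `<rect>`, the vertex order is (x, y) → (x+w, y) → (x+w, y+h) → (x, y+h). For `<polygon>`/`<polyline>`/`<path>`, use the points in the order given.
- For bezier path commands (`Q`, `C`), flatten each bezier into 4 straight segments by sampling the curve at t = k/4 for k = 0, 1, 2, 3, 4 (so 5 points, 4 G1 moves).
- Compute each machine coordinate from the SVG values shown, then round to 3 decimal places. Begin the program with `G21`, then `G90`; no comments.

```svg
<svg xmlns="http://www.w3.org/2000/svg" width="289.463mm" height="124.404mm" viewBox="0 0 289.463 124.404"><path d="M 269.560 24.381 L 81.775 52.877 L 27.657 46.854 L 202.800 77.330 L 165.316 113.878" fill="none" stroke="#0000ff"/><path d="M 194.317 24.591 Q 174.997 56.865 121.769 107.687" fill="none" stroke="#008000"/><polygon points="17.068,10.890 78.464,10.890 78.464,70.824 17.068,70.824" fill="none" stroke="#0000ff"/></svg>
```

G21
G90
G0 X269.560 Y100.023
M3 S642
G01 X81.775 Y71.527 F1226
G01 X27.657 Y77.550 F1226
G01 X202.800 Y47.074 F1226
G01 X165.316 Y10.526 F1226
M5
G0 X194.317 Y99.813
M3 S757
G01 X182.538 Y82.517 F941
G01 X166.520 Y62.902 F941
G01 X146.264 Y40.969 F941
G01 X121.769 Y16.717 F941
M5
G0 X17.068 Y113.514
M3 S642
G01 X78.464 Y113.514 F1226
G01 X78.464 Y53.580 F1226
G01 X17.068 Y53.580 F1226
G01 X17.068 Y113.514 F1226
M5

viewBox `0 0 289.463 124.404` with mm width/height → 1 unit = 1 mm. Flip: y_m = 124.404 − y_svg.

**Shape 1** — `<path>` open polyline, stroke `#0000ff` → score (S642, F1226). Machine vertices: (269.560,100.023) → (81.775,71.527) → (27.657,77.550) → (202.800,47.074) → (165.316,10.526). Open path.

**Shape 2** — `<path>` quadratic bezier, stroke `#008000` → cut (S757, F941). Control points (SVG): P0=(194.317,24.591), P1=(174.997,56.865), P2=(121.769,107.687); sampled at t=k/4. Machine vertices: (194.317,99.813) → (182.538,82.517) → (166.520,62.902) → (146.264,40.969) → (121.769,16.717). Open path.

**Shape 3** — `<polygon>` rectangle, stroke `#0000ff` → score (S642, F1226). Machine vertices: (17.068,113.514) → (78.464,113.514) → (78.464,53.580) → (17.068,53.580) → (17.068,113.514). Closed: final G1 returns to the first vertex.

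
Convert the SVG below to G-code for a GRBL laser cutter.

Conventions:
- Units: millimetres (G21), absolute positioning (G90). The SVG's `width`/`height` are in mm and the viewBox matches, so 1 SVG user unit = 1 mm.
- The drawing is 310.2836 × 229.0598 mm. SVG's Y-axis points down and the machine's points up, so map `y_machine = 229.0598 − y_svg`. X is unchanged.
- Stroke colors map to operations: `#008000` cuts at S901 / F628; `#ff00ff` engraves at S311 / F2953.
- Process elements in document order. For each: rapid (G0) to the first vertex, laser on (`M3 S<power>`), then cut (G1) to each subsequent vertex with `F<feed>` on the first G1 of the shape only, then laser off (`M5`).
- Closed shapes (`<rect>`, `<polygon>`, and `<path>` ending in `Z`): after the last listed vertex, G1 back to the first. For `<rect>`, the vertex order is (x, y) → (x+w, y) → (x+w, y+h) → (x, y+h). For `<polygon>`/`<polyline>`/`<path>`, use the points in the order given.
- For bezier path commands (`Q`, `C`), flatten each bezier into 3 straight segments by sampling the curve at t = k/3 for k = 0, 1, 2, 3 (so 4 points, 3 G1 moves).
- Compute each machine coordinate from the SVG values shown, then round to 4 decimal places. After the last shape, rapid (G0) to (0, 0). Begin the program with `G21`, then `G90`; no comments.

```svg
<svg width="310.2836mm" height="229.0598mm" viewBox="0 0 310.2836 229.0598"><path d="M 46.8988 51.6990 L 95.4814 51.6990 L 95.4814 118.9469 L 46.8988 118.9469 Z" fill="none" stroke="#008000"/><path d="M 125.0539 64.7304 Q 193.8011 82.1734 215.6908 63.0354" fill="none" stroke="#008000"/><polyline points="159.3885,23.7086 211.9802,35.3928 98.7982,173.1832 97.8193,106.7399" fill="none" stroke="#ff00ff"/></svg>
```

1 u = 1 mm; y_m = 229.0598 − y.

[1] `<path>` rectangle, #008000→cut S901 F628: (46.8988,177.3608) → (95.4814,177.3608) → (95.4814,110.1129) → (46.8988,110.1129) → (46.8988,177.3608) (closed)

[2] `<path>` quadratic bezier, #008000→cut S901 F628: (125.0539,164.3294) → (165.6790,156.7653) → (195.8913,157.3303) → (215.6908,166.0244)

[3] `<polyline>` open polyline, #ff00ff→engrave S311 F2953: (159.3885,205.3512) → (211.9802,193.6670) → (98.7982,55.8766) → (97.8193,122.3199)

G21
G90
G0 X46.8988 Y177.3608
M3 S901
G1 X95.4814 Y177.3608 F628
G1 X95.4814 Y110.1129
G1 X46.8988 Y110.1129
G1 X46.8988 Y177.3608
M5
G0 X125.0539 Y164.3294
M3 S901
G1 X165.6790 Y156.7653 F628
G1 X195.8913 Y157.3303
G1 X215.6908 Y166.0244
M5
G0 X159.3885 Y205.3512
M3 S311
G1 X211.9802 Y193.6670 F2953
G1 X98.7982 Y55.8766
G1 X97.8193 Y122.3199
M5
G0 X0.0000 Y0.0000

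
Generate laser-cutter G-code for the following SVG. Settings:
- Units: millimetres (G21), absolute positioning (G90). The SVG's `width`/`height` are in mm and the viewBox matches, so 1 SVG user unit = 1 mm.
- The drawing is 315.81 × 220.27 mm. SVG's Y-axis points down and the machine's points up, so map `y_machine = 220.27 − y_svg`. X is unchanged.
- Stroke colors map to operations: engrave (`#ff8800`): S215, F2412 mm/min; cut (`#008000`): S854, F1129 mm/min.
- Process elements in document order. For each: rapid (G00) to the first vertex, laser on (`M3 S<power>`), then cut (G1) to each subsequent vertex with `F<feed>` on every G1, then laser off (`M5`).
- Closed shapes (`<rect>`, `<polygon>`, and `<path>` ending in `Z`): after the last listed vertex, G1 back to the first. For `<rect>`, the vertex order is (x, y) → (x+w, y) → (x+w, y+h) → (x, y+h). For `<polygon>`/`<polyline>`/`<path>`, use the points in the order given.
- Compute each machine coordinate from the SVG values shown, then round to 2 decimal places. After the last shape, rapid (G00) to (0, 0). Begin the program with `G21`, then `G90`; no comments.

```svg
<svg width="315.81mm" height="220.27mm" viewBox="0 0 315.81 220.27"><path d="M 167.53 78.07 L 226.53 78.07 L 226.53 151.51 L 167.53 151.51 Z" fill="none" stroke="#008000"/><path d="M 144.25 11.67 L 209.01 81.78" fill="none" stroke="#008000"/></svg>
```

1 u = 1 mm; y_m = 220.27 − y.

[1] `<path>` rectangle, #008000→cut S854 F1129: (167.53,142.20) → (226.53,142.20) → (226.53,68.76) → (167.53,68.76) → (167.53,142.20) (closed)

[2] `<path>` line segment, #008000→cut S854 F1129: (144.25,208.60) → (209.01,138.49)

G21
G90
G00 X167.53 Y142.20
M3 S854
G1 X226.53 Y142.20 F1129
G1 X226.53 Y68.76 F1129
G1 X167.53 Y68.76 F1129
G1 X167.53 Y142.20 F1129
M5
G00 X144.25 Y208.60
M3 S854
G1 X209.01 Y138.49 F1129
M5
G00 X0.00 Y0.00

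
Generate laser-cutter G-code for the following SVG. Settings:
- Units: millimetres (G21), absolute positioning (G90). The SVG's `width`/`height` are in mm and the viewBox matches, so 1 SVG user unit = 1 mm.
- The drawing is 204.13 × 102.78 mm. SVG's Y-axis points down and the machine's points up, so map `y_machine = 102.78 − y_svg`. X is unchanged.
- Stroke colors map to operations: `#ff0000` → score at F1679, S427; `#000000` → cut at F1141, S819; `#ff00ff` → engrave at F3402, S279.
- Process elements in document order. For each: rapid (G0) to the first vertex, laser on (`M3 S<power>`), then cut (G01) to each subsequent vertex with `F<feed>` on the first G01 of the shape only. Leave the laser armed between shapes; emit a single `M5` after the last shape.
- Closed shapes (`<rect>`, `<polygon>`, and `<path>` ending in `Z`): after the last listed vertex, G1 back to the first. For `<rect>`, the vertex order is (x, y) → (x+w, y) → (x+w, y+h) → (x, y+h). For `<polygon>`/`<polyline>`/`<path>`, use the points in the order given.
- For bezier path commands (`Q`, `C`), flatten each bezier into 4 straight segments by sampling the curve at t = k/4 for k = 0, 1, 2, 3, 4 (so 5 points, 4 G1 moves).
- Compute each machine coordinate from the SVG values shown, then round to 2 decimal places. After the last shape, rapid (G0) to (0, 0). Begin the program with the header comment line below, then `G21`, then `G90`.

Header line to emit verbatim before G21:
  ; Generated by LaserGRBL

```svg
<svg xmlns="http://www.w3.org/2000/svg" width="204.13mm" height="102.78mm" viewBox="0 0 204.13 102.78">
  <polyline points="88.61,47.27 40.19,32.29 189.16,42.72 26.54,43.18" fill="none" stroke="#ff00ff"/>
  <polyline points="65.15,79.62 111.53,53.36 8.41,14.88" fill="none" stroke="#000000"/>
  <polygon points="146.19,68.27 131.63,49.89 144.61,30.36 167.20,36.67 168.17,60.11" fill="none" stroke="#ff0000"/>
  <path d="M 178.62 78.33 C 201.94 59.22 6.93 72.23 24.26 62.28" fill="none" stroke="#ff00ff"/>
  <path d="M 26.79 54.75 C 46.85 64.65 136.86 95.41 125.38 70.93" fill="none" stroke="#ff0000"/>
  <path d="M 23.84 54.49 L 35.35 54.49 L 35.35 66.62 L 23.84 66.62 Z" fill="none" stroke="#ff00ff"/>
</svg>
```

1 u = 1 mm; y_m = 102.78 − y.

[1] `<polyline>` open polyline, #ff00ff→engrave S279 F3402: (88.61,55.51) → (40.19,70.49) → (189.16,60.06) → (26.54,59.60)

[2] `<polyline>` open polyline, #000000→cut S819 F1141: (65.15,23.16) → (111.53,49.42) → (8.41,87.90)

[3] `<polygon>` regular polygon, #ff0000→score S427 F1679: (146.19,34.51) → (131.63,52.89) → (144.61,72.42) → (167.20,66.11) → (168.17,42.67) → (146.19,34.51) (closed)

[4] `<path>` cubic bezier, #ff00ff→engrave S279 F3402: (178.62,24.45) → (161.90,33.62) → (103.69,35.91) → (44.35,36.48) → (24.26,40.50)

[5] `<path>` cubic bezier, #ff0000→score S427 F1679: (26.79,48.03) → (52.27,37.88) → (87.91,27.05) → (117.64,22.66) → (125.38,31.85)

[6] `<path>` rectangle, #ff00ff→engrave S279 F3402: (23.84,48.29) → (35.35,48.29) → (35.35,36.16) → (23.84,36.16) → (23.84,48.29) (closed)

; Generated by LaserGRBL
G21
G90
G0 X88.61 Y55.51
M3 S279
G01 X40.19 Y70.49 F3402
G01 X189.16 Y60.06
G01 X26.54 Y59.60
G0 X65.15 Y23.16
M3 S819
G01 X111.53 Y49.42 F1141
G01 X8.41 Y87.90
G0 X146.19 Y34.51
M3 S427
G01 X131.63 Y52.89 F1679
G01 X144.61 Y72.42
G01 X167.20 Y66.11
G01 X168.17 Y42.67
G01 X146.19 Y34.51
G0 X178.62 Y24.45
M3 S279
G01 X161.90 Y33.62 F3402
G01 X103.69 Y35.91
G01 X44.35 Y36.48
G01 X24.26 Y40.50
G0 X26.79 Y48.03
M3 S427
G01 X52.27 Y37.88 F1679
G01 X87.91 Y27.05
G01 X117.64 Y22.66
G01 X125.38 Y31.85
G0 X23.84 Y48.29
M3 S279
G01 X35.35 Y48.29 F3402
G01 X35.35 Y36.16
G01 X23.84 Y36.16
G01 X23.84 Y48.29
M5
G0 X0.00 Y0.00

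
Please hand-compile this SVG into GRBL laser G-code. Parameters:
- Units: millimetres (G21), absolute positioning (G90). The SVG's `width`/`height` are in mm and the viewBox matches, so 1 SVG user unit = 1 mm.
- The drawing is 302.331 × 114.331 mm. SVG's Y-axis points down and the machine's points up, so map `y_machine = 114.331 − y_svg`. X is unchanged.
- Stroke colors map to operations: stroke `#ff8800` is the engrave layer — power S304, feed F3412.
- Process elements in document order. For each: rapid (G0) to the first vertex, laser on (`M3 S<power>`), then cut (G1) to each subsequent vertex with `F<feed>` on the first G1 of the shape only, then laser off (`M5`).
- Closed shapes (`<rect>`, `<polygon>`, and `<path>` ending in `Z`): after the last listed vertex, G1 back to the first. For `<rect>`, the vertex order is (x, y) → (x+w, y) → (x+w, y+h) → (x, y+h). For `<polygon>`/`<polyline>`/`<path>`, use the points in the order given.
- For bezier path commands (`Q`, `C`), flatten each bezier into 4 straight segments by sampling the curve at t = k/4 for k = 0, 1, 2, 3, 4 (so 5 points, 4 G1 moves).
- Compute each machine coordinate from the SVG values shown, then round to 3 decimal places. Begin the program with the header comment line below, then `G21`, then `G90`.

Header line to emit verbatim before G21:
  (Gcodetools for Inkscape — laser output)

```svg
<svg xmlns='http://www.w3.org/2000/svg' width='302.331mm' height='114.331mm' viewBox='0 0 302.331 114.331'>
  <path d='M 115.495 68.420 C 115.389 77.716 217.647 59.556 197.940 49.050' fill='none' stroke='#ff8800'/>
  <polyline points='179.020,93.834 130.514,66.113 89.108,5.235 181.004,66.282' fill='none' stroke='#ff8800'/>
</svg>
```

Since the viewBox matches the mm dimensions, user units are millimetres directly. The only transform is the Y-flip y_m = 114.331 − y_svg.

Shape 1 is a cubic bezier drawn with `<path>`. Its stroke #ff8800 means engrave at S304, F3412. After flipping Y the toolpath is (115.495,45.911) → (131.104,43.538) → (164.068,48.170) → (193.357,56.515) → (197.940,65.281).

Shape 2 is a open polyline drawn with `<polyline>`. Its stroke #ff8800 means engrave at S304, F3412. After flipping Y the toolpath is (179.020,20.497) → (130.514,48.218) → (89.108,109.096) → (181.004,48.049).

(Gcodetools for Inkscape — laser output)
G21
G90
G0 X115.495 Y45.911
M3 S304
G1 X131.104 Y43.538 F3412
G1 X164.068 Y48.170
G1 X193.357 Y56.515
G1 X197.940 Y65.281
M5
G0 X179.020 Y20.497
M3 S304
G1 X130.514 Y48.218 F3412
G1 X89.108 Y109.096
G1 X181.004 Y48.049
M5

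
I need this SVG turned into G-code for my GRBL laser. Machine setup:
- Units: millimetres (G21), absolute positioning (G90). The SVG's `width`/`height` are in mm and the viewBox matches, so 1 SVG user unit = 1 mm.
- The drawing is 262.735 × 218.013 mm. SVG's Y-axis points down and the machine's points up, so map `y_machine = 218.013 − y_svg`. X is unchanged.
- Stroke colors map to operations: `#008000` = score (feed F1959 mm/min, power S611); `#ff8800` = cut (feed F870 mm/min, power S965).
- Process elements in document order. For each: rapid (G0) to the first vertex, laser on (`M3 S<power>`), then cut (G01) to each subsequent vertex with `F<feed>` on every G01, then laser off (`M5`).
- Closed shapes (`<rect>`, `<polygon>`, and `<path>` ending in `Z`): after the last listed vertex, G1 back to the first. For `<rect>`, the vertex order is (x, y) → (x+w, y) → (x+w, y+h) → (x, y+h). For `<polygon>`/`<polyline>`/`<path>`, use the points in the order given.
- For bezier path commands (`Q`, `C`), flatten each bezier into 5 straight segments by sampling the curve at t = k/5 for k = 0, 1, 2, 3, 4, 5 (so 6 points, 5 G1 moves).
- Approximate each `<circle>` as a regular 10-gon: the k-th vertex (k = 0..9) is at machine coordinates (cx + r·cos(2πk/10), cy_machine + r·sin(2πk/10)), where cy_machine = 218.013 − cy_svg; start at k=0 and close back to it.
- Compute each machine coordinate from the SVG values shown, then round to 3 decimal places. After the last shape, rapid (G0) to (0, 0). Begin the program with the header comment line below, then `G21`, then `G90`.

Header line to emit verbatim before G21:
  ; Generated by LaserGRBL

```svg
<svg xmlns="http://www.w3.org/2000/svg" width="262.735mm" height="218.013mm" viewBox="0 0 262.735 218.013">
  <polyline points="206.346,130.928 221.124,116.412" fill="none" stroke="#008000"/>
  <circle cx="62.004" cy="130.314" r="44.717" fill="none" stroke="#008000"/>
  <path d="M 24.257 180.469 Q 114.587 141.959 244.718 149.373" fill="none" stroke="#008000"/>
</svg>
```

Since the viewBox matches the mm dimensions, user units are millimetres directly. The only transform is the Y-flip y_m = 218.013 − y_svg.

Shape 1 is a line segment drawn with `<polyline>`. Its stroke #008000 means score at S611, F1959. After flipping Y the toolpath is (206.346,87.085) → (221.124,101.601).

Shape 2 is a circle drawn with `<circle>`. Its stroke #008000 means score at S611, F1959. After flipping Y the toolpath is (106.721,87.699) → (98.181,113.983) → (75.822,130.227) → (48.186,130.227) → (25.827,113.983) → (17.287,87.699) → (25.827,61.415) → (48.186,45.171) → (75.822,45.171) → (98.181,61.415) → (106.721,87.699), returning to the start.

Shape 3 is a quadratic bezier drawn with `<path>`. Its stroke #008000 means score at S611, F1959. After flipping Y the toolpath is (24.257,37.544) → (61.981,51.111) → (102.889,61.004) → (146.981,67.223) → (194.258,69.769) → (244.718,68.640).

; Generated by LaserGRBL
G21
G90
G0 X206.346 Y87.085
M3 S611
G01 X221.124 Y101.601 F1959
M5
G0 X106.721 Y87.699
M3 S611
G01 X98.181 Y113.983 F1959
G01 X75.822 Y130.227 F1959
G01 X48.186 Y130.227 F1959
G01 X25.827 Y113.983 F1959
G01 X17.287 Y87.699 F1959
G01 X25.827 Y61.415 F1959
G01 X48.186 Y45.171 F1959
G01 X75.822 Y45.171 F1959
G01 X98.181 Y61.415 F1959
G01 X106.721 Y87.699 F1959
M5
G0 X24.257 Y37.544
M3 S611
G01 X61.981 Y51.111 F1959
G01 X102.889 Y61.004 F1959
G01 X146.981 Y67.223 F1959
G01 X194.258 Y69.769 F1959
G01 X244.718 Y68.640 F1959
M5
G0 X0.000 Y0.000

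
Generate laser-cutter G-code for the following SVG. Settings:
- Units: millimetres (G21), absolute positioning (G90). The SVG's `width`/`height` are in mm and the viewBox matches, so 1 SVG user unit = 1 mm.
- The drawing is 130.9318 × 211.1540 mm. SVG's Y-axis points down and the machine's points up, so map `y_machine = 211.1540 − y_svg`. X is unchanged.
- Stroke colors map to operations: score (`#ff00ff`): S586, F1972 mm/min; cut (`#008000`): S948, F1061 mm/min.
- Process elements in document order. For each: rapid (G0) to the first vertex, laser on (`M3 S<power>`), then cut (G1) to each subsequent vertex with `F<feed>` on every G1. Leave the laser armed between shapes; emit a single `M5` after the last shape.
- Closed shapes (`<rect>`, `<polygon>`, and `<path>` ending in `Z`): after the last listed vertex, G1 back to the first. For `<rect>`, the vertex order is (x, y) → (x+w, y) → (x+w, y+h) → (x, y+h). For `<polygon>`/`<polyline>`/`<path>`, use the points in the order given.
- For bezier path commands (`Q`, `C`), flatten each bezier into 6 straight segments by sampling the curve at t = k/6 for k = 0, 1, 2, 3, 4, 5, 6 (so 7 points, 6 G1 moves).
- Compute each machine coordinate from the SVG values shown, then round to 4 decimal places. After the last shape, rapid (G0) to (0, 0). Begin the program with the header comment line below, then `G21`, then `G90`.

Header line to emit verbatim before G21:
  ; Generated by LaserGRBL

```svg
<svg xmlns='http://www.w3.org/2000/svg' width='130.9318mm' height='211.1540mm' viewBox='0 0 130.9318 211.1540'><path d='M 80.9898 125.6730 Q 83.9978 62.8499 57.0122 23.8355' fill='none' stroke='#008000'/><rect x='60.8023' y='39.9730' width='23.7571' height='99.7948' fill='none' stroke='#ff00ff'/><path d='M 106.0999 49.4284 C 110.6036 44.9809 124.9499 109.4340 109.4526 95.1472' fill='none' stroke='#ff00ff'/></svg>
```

1 u = 1 mm; y_m = 211.1540 − y.

[1] `<path>` quadratic bezier, #008000→cut S948 F1061: (80.9898,85.4810) → (81.1593,105.7607) → (79.6625,124.7177) → (76.4994,142.3519) → (71.6700,158.6635) → (65.1742,173.6523) → (57.0122,187.3185)

[2] `<rect>` rectangle, #ff00ff→score S586 F1972: (60.8023,171.1810) → (84.5594,171.1810) → (84.5594,71.3862) → (60.8023,71.3862) → (60.8023,171.1810) (closed)

[3] `<path>` cubic bezier, #ff00ff→score S586 F1972: (106.0999,161.7256) → (108.9882,158.8912) → (112.4146,148.6744) → (115.2766,135.1765) → (116.4719,122.4985) → (114.8980,114.7415) → (109.4526,116.0068)

; Generated by LaserGRBL
G21
G90
G0 X80.9898 Y85.4810
M3 S948
G1 X81.1593 Y105.7607 F1061
G1 X79.6625 Y124.7177 F1061
G1 X76.4994 Y142.3519 F1061
G1 X71.6700 Y158.6635 F1061
G1 X65.1742 Y173.6523 F1061
G1 X57.0122 Y187.3185 F1061
G0 X60.8023 Y171.1810
M3 S586
G1 X84.5594 Y171.1810 F1972
G1 X84.5594 Y71.3862 F1972
G1 X60.8023 Y71.3862 F1972
G1 X60.8023 Y171.1810 F1972
G0 X106.0999 Y161.7256
M3 S586
G1 X108.9882 Y158.8912 F1972
G1 X112.4146 Y148.6744 F1972
G1 X115.2766 Y135.1765 F1972
G1 X116.4719 Y122.4985 F1972
G1 X114.8980 Y114.7415 F1972
G1 X109.4526 Y116.0068 F1972
M5
G0 X0.0000 Y0.0000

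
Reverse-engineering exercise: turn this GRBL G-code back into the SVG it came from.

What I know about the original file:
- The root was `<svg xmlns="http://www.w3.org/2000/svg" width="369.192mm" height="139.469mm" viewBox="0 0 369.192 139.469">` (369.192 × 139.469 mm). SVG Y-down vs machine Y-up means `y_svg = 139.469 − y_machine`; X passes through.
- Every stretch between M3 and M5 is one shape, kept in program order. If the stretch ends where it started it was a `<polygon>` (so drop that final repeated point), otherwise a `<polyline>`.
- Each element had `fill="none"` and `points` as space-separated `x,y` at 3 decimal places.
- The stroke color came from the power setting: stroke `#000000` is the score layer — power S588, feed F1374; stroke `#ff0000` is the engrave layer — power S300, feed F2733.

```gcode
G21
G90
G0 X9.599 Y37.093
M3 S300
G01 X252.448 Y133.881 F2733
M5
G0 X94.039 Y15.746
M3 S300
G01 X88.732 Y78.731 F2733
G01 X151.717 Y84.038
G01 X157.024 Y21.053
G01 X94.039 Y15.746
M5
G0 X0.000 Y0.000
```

Each laser-on run becomes one SVG element. Flip Y back into SVG space with y_svg = 139.469 − y_machine. Every run uses S300, so all elements get stroke `#ff0000` (engrave).

Run 1: The run is open, so emit a `<polyline>` with points (Y-flipped): 9.599,102.376 252.448,5.588.

Run 2: The run returns to its start, so emit a `<polygon>` with points (Y-flipped): 94.039,123.723 88.732,60.738 151.717,55.431 157.024,118.416.

<svg xmlns="http://www.w3.org/2000/svg" width="369.192mm" height="139.469mm" viewBox="0 0 369.192 139.469">
  <polyline points="9.599,102.376 252.448,5.588" fill="none" stroke="#ff0000"/>
  <polygon points="94.039,123.723 88.732,60.738 151.717,55.431 157.024,118.416" fill="none" stroke="#ff0000"/>
</svg>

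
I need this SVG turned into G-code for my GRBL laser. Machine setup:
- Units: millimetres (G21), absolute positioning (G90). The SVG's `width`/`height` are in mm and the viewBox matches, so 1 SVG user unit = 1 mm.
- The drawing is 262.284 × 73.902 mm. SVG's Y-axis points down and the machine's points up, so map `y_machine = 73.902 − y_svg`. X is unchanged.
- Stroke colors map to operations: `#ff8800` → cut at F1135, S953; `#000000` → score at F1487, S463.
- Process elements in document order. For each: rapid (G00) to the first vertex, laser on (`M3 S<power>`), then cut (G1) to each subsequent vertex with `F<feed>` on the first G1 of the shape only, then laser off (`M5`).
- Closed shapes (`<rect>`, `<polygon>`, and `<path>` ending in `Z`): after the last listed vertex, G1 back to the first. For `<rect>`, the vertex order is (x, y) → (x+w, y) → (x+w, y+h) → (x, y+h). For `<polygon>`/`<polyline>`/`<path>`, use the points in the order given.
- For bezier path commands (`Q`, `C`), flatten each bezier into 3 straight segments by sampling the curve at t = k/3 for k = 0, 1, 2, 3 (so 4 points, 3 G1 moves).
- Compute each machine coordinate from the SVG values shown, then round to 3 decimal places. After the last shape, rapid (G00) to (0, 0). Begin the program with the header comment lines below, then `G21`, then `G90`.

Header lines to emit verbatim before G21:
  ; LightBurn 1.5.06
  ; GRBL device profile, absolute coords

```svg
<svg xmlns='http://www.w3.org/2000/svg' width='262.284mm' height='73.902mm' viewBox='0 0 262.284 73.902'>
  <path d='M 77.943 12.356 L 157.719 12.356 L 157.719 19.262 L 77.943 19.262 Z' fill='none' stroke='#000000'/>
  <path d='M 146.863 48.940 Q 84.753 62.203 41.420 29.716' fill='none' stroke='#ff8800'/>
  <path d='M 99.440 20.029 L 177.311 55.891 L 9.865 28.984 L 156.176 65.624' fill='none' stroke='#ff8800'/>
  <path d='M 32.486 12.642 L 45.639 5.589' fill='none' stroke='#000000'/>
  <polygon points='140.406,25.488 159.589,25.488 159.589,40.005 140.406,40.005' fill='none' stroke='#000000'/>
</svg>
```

1 u = 1 mm; y_m = 73.902 − y.

[1] `<path>` rectangle, #000000→score S463 F1487: (77.943,61.546) → (157.719,61.546) → (157.719,54.640) → (77.943,54.640) → (77.943,61.546) (closed)

[2] `<path>` quadratic bezier, #ff8800→cut S953 F1135: (146.863,24.962) → (107.543,21.203) → (72.395,27.611) → (41.420,44.186)

[3] `<path>` open polyline, #ff8800→cut S953 F1135: (99.440,53.873) → (177.311,18.011) → (9.865,44.918) → (156.176,8.278)

[4] `<path>` line segment, #000000→score S463 F1487: (32.486,61.260) → (45.639,68.313)

[5] `<polygon>` rectangle, #000000→score S463 F1487: (140.406,48.414) → (159.589,48.414) → (159.589,33.897) → (140.406,33.897) → (140.406,48.414) (closed)

; LightBurn 1.5.06
; GRBL device profile, absolute coords
G21
G90
G00 X77.943 Y61.546
M3 S463
G1 X157.719 Y61.546 F1487
G1 X157.719 Y54.640
G1 X77.943 Y54.640
G1 X77.943 Y61.546
M5
G00 X146.863 Y24.962
M3 S953
G1 X107.543 Y21.203 F1135
G1 X72.395 Y27.611
G1 X41.420 Y44.186
M5
G00 X99.440 Y53.873
M3 S953
G1 X177.311 Y18.011 F1135
G1 X9.865 Y44.918
G1 X156.176 Y8.278
M5
G00 X32.486 Y61.260
M3 S463
G1 X45.639 Y68.313 F1487
M5
G00 X140.406 Y48.414
M3 S463
G1 X159.589 Y48.414 F1487
G1 X159.589 Y33.897
G1 X140.406 Y33.897
G1 X140.406 Y48.414
M5
G00 X0.000 Y0.000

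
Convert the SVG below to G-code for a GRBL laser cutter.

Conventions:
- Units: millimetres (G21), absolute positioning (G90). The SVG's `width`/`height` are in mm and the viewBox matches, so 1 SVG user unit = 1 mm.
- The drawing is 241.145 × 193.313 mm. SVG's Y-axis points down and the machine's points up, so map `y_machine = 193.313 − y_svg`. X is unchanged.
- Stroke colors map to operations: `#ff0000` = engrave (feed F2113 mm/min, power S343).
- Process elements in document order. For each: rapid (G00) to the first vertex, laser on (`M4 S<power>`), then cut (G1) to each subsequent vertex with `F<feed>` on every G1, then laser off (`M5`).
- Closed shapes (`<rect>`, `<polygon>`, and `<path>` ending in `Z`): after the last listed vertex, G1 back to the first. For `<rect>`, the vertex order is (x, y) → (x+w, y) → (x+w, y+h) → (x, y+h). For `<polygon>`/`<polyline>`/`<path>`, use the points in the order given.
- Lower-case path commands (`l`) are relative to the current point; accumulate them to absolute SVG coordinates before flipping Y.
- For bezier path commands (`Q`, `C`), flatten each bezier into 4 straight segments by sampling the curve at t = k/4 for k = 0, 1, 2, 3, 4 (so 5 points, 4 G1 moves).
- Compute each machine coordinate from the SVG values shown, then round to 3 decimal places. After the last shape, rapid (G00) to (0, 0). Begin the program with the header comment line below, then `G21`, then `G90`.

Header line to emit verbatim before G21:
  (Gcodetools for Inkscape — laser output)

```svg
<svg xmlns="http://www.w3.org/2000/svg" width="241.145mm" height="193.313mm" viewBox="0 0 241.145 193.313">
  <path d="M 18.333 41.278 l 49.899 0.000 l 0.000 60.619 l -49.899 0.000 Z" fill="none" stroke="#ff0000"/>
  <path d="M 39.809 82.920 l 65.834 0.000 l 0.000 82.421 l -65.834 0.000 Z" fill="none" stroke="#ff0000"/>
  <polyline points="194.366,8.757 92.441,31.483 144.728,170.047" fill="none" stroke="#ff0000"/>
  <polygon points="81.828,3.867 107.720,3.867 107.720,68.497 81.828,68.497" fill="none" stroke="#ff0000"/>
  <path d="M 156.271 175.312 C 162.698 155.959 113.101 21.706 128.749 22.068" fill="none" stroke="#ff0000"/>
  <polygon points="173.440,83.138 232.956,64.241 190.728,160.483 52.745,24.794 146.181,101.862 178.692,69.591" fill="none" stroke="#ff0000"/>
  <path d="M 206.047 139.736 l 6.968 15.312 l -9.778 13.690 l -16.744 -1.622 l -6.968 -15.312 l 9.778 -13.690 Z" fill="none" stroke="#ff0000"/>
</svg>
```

(Gcodetools for Inkscape — laser output)
G21
G90
G00 X18.333 Y152.035
M4 S343
G1 X68.232 Y152.035 F2113
G1 X68.232 Y91.416 F2113
G1 X18.333 Y91.416 F2113
G1 X18.333 Y152.035 F2113
M5
G00 X39.809 Y110.393
M4 S343
G1 X105.643 Y110.393 F2113
G1 X105.643 Y27.972 F2113
G1 X39.809 Y27.972 F2113
G1 X39.809 Y110.393 F2113
M5
G00 X194.366 Y184.556
M4 S343
G1 X92.441 Y161.830 F2113
G1 X144.728 Y23.266 F2113
M5
G00 X81.828 Y189.446
M4 S343
G1 X107.720 Y189.446 F2113
G1 X107.720 Y124.816 F2113
G1 X81.828 Y124.816 F2113
G1 X81.828 Y189.446 F2113
M5
G00 X156.271 Y18.001
M4 S343
G1 X152.482 Y50.161 F2113
G1 X139.052 Y102.016 F2113
G1 X127.352 Y150.175 F2113
G1 X128.749 Y171.245 F2113
M5
G00 X173.440 Y110.175
M4 S343
G1 X232.956 Y129.072 F2113
G1 X190.728 Y32.830 F2113
G1 X52.745 Y168.519 F2113
G1 X146.181 Y91.451 F2113
G1 X178.692 Y123.722 F2113
G1 X173.440 Y110.175 F2113
M5
G00 X206.047 Y53.577
M4 S343
G1 X213.015 Y38.265 F2113
G1 X203.237 Y24.575 F2113
G1 X186.493 Y26.197 F2113
G1 X179.525 Y41.509 F2113
G1 X189.303 Y55.199 F2113
G1 X206.047 Y53.577 F2113
M5
G00 X0.000 Y0.000

1 u = 1 mm; y_m = 193.313 − y.

[1] `<path>` rectangle, #ff0000→engrave S343 F2113: (18.333,152.035) → (68.232,152.035) → (68.232,91.416) → (18.333,91.416) → (18.333,152.035) (closed)

[2] `<path>` rectangle, #ff0000→engrave S343 F2113: (39.809,110.393) → (105.643,110.393) → (105.643,27.972) → (39.809,27.972) → (39.809,110.393) (closed)

[3] `<polyline>` open polyline, #ff0000→engrave S343 F2113: (194.366,184.556) → (92.441,161.830) → (144.728,23.266)

[4] `<polygon>` rectangle, #ff0000→engrave S343 F2113: (81.828,189.446) → (107.720,189.446) → (107.720,124.816) → (81.828,124.816) → (81.828,189.446) (closed)

[5] `<path>` cubic bezier, #ff0000→engrave S343 F2113: (156.271,18.001) → (152.482,50.161) → (139.052,102.016) → (127.352,150.175) → (128.749,171.245)

[6] `<polygon>` closed polygon, #ff0000→engrave S343 F2113: (173.440,110.175) → (232.956,129.072) → (190.728,32.830) → (52.745,168.519) → (146.181,91.451) → (178.692,123.722) → (173.440,110.175) (closed)

[7] `<path>` regular polygon, #ff0000→engrave S343 F2113: (206.047,53.577) → (213.015,38.265) → (203.237,24.575) → (186.493,26.197) → (179.525,41.509) → (189.303,55.199) → (206.047,53.577) (closed)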